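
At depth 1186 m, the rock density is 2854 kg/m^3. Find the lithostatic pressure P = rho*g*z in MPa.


P = rho * g * z / 1e6
= 2854 * 9.81 * 1186 / 1e6
= 33205319.64 / 1e6
= 33.2053 MPa

33.2053


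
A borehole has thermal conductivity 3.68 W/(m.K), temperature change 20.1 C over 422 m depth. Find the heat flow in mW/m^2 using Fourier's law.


q = k * dT / dz * 1000
= 3.68 * 20.1 / 422 * 1000
= 0.17528 * 1000
= 175.2796 mW/m^2

175.2796


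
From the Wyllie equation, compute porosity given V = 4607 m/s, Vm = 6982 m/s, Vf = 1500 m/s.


1/V - 1/Vm = 1/4607 - 1/6982 = 7.384e-05
1/Vf - 1/Vm = 1/1500 - 1/6982 = 0.00052344
phi = 7.384e-05 / 0.00052344 = 0.1411

0.1411


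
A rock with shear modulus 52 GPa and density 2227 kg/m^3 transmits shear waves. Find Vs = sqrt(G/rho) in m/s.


Convert G to Pa: G = 52e9 Pa
Compute G/rho = 52e9 / 2227 = 23349797.9344
Vs = sqrt(23349797.9344) = 4832.16 m/s

4832.16


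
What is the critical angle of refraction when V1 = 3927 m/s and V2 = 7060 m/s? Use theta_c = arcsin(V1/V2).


V1/V2 = 3927/7060 = 0.556232
theta_c = arcsin(0.556232) = 33.7956 degrees

33.7956


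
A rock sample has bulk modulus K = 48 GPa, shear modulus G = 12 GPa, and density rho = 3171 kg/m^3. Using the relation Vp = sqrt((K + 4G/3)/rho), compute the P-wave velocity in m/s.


First compute the effective modulus:
K + 4G/3 = 48e9 + 4*12e9/3 = 64000000000.0 Pa
Then divide by density:
64000000000.0 / 3171 = 20182907.6001 Pa/(kg/m^3)
Take the square root:
Vp = sqrt(20182907.6001) = 4492.54 m/s

4492.54


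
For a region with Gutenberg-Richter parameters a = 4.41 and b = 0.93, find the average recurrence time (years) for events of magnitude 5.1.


log10(N) = 4.41 - 0.93*5.1 = -0.333
N = 10^-0.333 = 0.464515
T = 1/N = 1/0.464515 = 2.1528 years

2.1528


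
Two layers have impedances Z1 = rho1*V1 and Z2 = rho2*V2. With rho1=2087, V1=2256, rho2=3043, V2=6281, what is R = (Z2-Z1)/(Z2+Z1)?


Z1 = 2087 * 2256 = 4708272
Z2 = 3043 * 6281 = 19113083
R = (19113083 - 4708272) / (19113083 + 4708272) = 14404811 / 23821355 = 0.6047

0.6047


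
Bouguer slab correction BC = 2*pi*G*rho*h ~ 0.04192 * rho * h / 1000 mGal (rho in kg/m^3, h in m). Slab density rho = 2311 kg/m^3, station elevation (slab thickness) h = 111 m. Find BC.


BC = 0.04192 * rho * h / 1000
= 0.04192 * 2311 * 111 / 1000
= 10.7534 mGal

10.7534


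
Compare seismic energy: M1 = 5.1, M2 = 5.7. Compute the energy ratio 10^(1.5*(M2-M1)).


M2 - M1 = 5.7 - 5.1 = 0.6
1.5 * 0.6 = 0.9
ratio = 10^0.9 = 7.94

7.94


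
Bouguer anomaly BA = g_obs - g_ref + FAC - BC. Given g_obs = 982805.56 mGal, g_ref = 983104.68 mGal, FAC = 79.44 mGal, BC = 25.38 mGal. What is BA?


BA = g_obs - g_ref + FAC - BC
= 982805.56 - 983104.68 + 79.44 - 25.38
= -245.06 mGal

-245.06


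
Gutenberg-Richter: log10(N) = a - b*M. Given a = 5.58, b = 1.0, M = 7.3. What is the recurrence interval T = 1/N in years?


log10(N) = 5.58 - 1.0*7.3 = -1.72
N = 10^-1.72 = 0.019055
T = 1/N = 1/0.019055 = 52.4807 years

52.4807


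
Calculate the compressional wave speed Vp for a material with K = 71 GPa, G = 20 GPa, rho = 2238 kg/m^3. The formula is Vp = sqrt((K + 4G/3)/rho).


First compute the effective modulus:
K + 4G/3 = 71e9 + 4*20e9/3 = 97666666666.67 Pa
Then divide by density:
97666666666.67 / 2238 = 43640154.9002 Pa/(kg/m^3)
Take the square root:
Vp = sqrt(43640154.9002) = 6606.07 m/s

6606.07


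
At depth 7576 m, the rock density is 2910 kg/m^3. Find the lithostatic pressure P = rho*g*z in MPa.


P = rho * g * z / 1e6
= 2910 * 9.81 * 7576 / 1e6
= 216272829.6 / 1e6
= 216.2728 MPa

216.2728


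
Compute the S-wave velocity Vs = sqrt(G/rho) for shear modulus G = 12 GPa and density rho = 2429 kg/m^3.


Convert G to Pa: G = 12e9 Pa
Compute G/rho = 12e9 / 2429 = 4940304.6521
Vs = sqrt(4940304.6521) = 2222.68 m/s

2222.68


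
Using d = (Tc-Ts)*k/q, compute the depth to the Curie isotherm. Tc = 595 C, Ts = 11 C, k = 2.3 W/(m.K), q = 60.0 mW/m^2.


T_Curie - T_surf = 595 - 11 = 584 C
Convert q to W/m^2: 60.0 mW/m^2 = 0.06 W/m^2
d = 584 * 2.3 / 0.06 = 22386.67 m

22386.67


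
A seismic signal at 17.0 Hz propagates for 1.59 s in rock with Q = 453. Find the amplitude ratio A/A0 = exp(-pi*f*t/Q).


pi*f*t/Q = pi*17.0*1.59/453 = 0.187455
A/A0 = exp(-0.187455) = 0.829066

0.829066


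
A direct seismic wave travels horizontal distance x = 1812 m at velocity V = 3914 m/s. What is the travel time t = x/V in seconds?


t = x / V
= 1812 / 3914
= 0.463 s

0.463


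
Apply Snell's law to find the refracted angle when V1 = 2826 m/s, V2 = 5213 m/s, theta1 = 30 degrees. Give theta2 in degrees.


sin(theta1) = sin(30 deg) = 0.5
sin(theta2) = V2/V1 * sin(theta1) = 5213/2826 * 0.5 = 0.922328
theta2 = arcsin(0.922328) = 67.2689 degrees

67.2689


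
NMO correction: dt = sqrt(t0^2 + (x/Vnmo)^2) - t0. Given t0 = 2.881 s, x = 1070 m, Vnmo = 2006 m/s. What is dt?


x/Vnmo = 1070/2006 = 0.5334
(x/Vnmo)^2 = 0.284515
t0^2 = 8.300161
sqrt(8.300161 + 0.284515) = 2.929962
dt = 2.929962 - 2.881 = 0.048962

0.048962


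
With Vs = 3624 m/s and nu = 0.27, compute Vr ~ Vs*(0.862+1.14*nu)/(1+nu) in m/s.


Numerator factor = 0.862 + 1.14*0.27 = 1.1698
Denominator = 1 + 0.27 = 1.27
Vr = 3624 * 1.1698 / 1.27 = 3338.07 m/s

3338.07


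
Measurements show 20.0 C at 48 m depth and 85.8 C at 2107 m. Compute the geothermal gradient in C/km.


dT = 85.8 - 20.0 = 65.8 C
dz = 2107 - 48 = 2059 m
gradient = dT/dz * 1000 = 65.8/2059 * 1000 = 31.9573 C/km

31.9573


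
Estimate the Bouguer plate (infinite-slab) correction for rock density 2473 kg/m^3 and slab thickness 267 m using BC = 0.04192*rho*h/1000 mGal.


BC = 0.04192 * rho * h / 1000
= 0.04192 * 2473 * 267 / 1000
= 27.6794 mGal

27.6794


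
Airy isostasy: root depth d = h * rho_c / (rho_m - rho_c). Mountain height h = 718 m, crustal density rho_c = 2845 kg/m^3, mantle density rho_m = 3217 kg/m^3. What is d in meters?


rho_m - rho_c = 3217 - 2845 = 372
d = 718 * 2845 / 372
= 2042710 / 372
= 5491.16 m

5491.16


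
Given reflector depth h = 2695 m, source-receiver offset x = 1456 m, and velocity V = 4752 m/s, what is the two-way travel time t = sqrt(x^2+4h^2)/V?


x^2 + 4h^2 = 1456^2 + 4*2695^2 = 2119936 + 29052100 = 31172036
sqrt(31172036) = 5583.1923
t = 5583.1923 / 4752 = 1.1749 s

1.1749


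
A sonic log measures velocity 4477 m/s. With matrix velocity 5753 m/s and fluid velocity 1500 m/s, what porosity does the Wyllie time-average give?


1/V - 1/Vm = 1/4477 - 1/5753 = 4.954e-05
1/Vf - 1/Vm = 1/1500 - 1/5753 = 0.00049284
phi = 4.954e-05 / 0.00049284 = 0.1005

0.1005


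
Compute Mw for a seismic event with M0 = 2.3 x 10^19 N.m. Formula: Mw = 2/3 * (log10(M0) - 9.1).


log10(M0) = log10(2.3 x 10^19) = 19.3617
Mw = 2/3 * (19.3617 - 9.1)
= 2/3 * 10.2617
= 6.84

6.84


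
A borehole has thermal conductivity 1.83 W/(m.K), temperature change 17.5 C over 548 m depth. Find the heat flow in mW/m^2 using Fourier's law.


q = k * dT / dz * 1000
= 1.83 * 17.5 / 548 * 1000
= 0.05844 * 1000
= 58.4398 mW/m^2

58.4398


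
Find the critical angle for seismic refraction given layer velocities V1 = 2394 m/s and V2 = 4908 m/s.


V1/V2 = 2394/4908 = 0.487775
theta_c = arcsin(0.487775) = 29.1944 degrees

29.1944


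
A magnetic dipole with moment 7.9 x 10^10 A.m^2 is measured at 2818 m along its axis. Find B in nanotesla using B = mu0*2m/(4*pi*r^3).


m = 7.9 x 10^10 = 79000000000 A.m^2
2m = 158000000000 A.m^2
r^3 = 2818^3 = 22378087432
B = (4pi*10^-7) * 158000000000 / (4*pi * 22378087432) * 1e9
= 198548.655707 / 281211340311.05 * 1e9
= 706.0478 nT

706.0478


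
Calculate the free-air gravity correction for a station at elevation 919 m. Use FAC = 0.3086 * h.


FAC = 0.3086 * h
= 0.3086 * 919
= 283.6034 mGal

283.6034


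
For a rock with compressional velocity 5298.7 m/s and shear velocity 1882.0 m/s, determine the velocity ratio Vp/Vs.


Vp/Vs = 5298.7 / 1882.0
= 2.8155

2.8155


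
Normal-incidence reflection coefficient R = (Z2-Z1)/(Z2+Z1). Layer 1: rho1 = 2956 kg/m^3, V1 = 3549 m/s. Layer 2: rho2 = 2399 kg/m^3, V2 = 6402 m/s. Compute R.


Z1 = 2956 * 3549 = 10490844
Z2 = 2399 * 6402 = 15358398
R = (15358398 - 10490844) / (15358398 + 10490844) = 4867554 / 25849242 = 0.1883

0.1883


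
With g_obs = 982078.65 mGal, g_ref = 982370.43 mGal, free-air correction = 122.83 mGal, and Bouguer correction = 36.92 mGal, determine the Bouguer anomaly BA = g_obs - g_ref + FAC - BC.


BA = g_obs - g_ref + FAC - BC
= 982078.65 - 982370.43 + 122.83 - 36.92
= -205.87 mGal

-205.87


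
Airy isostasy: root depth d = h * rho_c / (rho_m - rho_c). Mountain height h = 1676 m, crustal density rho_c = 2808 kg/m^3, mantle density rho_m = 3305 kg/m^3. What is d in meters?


rho_m - rho_c = 3305 - 2808 = 497
d = 1676 * 2808 / 497
= 4706208 / 497
= 9469.23 m

9469.23


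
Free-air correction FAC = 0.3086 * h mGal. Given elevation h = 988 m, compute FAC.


FAC = 0.3086 * h
= 0.3086 * 988
= 304.8968 mGal

304.8968


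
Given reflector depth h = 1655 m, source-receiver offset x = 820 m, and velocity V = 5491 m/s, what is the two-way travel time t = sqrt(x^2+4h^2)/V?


x^2 + 4h^2 = 820^2 + 4*1655^2 = 672400 + 10956100 = 11628500
sqrt(11628500) = 3410.0587
t = 3410.0587 / 5491 = 0.621 s

0.621


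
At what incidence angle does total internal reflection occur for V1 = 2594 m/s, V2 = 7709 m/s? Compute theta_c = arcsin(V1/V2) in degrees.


V1/V2 = 2594/7709 = 0.33649
theta_c = arcsin(0.33649) = 19.6632 degrees

19.6632


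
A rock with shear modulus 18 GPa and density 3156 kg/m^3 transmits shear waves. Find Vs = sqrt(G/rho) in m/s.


Convert G to Pa: G = 18e9 Pa
Compute G/rho = 18e9 / 3156 = 5703422.0532
Vs = sqrt(5703422.0532) = 2388.18 m/s

2388.18


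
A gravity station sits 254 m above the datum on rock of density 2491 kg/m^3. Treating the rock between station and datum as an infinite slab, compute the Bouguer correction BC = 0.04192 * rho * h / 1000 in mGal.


BC = 0.04192 * rho * h / 1000
= 0.04192 * 2491 * 254 / 1000
= 26.5234 mGal

26.5234


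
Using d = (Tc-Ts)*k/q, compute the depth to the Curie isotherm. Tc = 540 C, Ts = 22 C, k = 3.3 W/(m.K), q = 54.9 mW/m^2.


T_Curie - T_surf = 540 - 22 = 518 C
Convert q to W/m^2: 54.9 mW/m^2 = 0.0549 W/m^2
d = 518 * 3.3 / 0.0549 = 31136.61 m

31136.61


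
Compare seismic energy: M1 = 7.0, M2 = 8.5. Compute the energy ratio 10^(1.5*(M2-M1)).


M2 - M1 = 8.5 - 7.0 = 1.5
1.5 * 1.5 = 2.25
ratio = 10^2.25 = 177.83

177.83


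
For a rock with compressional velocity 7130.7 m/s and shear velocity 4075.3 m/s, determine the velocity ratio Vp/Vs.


Vp/Vs = 7130.7 / 4075.3
= 1.7497

1.7497


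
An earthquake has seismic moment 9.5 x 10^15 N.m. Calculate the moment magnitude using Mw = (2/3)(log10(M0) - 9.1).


log10(M0) = log10(9.5 x 10^15) = 15.9777
Mw = 2/3 * (15.9777 - 9.1)
= 2/3 * 6.8777
= 4.59

4.59


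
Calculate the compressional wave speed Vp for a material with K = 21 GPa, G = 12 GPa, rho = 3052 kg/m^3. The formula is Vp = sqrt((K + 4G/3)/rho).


First compute the effective modulus:
K + 4G/3 = 21e9 + 4*12e9/3 = 37000000000.0 Pa
Then divide by density:
37000000000.0 / 3052 = 12123197.903 Pa/(kg/m^3)
Take the square root:
Vp = sqrt(12123197.903) = 3481.84 m/s

3481.84


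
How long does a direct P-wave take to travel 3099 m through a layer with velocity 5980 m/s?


t = x / V
= 3099 / 5980
= 0.5182 s

0.5182


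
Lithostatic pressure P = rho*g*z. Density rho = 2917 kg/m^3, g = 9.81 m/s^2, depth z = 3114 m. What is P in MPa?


P = rho * g * z / 1e6
= 2917 * 9.81 * 3114 / 1e6
= 89109507.78 / 1e6
= 89.1095 MPa

89.1095


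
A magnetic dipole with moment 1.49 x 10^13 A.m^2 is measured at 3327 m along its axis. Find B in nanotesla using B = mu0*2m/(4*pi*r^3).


m = 1.49 x 10^13 = 14900000000000 A.m^2
2m = 29800000000000 A.m^2
r^3 = 3327^3 = 36826326783
B = (4pi*10^-7) * 29800000000000 / (4*pi * 36826326783) * 1e9
= 37447784.43079 / 462773270720.68 * 1e9
= 80920.3703 nT

80920.3703


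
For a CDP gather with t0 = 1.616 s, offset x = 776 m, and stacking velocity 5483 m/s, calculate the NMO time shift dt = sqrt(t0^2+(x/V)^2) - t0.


x/Vnmo = 776/5483 = 0.141528
(x/Vnmo)^2 = 0.02003
t0^2 = 2.611456
sqrt(2.611456 + 0.02003) = 1.622186
dt = 1.622186 - 1.616 = 0.006186

0.006186


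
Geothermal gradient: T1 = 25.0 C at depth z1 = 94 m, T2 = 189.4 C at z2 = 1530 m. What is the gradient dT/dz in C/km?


dT = 189.4 - 25.0 = 164.4 C
dz = 1530 - 94 = 1436 m
gradient = dT/dz * 1000 = 164.4/1436 * 1000 = 114.4847 C/km

114.4847


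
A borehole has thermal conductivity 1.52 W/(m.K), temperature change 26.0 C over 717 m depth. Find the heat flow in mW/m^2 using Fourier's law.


q = k * dT / dz * 1000
= 1.52 * 26.0 / 717 * 1000
= 0.055119 * 1000
= 55.1185 mW/m^2

55.1185


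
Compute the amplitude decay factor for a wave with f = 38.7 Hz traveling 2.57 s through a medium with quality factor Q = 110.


pi*f*t/Q = pi*38.7*2.57/110 = 2.840542
A/A0 = exp(-2.840542) = 0.058394

0.058394


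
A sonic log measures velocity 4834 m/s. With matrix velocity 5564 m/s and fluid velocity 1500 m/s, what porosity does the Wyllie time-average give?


1/V - 1/Vm = 1/4834 - 1/5564 = 2.714e-05
1/Vf - 1/Vm = 1/1500 - 1/5564 = 0.00048694
phi = 2.714e-05 / 0.00048694 = 0.0557

0.0557


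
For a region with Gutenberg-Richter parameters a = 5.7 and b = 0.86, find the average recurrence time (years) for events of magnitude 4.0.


log10(N) = 5.7 - 0.86*4.0 = 2.26
N = 10^2.26 = 181.970086
T = 1/N = 1/181.970086 = 0.0055 years

0.0055


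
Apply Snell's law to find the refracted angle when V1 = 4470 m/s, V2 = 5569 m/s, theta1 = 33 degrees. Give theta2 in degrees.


sin(theta1) = sin(33 deg) = 0.544639
sin(theta2) = V2/V1 * sin(theta1) = 5569/4470 * 0.544639 = 0.678545
theta2 = arcsin(0.678545) = 42.73 degrees

42.73


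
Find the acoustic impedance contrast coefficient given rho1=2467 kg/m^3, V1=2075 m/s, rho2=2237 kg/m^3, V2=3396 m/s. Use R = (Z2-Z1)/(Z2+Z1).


Z1 = 2467 * 2075 = 5119025
Z2 = 2237 * 3396 = 7596852
R = (7596852 - 5119025) / (7596852 + 5119025) = 2477827 / 12715877 = 0.1949

0.1949


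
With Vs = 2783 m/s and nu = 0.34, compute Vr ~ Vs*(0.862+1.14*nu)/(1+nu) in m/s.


Numerator factor = 0.862 + 1.14*0.34 = 1.2496
Denominator = 1 + 0.34 = 1.34
Vr = 2783 * 1.2496 / 1.34 = 2595.25 m/s

2595.25


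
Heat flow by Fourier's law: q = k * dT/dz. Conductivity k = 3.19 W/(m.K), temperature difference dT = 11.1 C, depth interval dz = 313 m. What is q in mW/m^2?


q = k * dT / dz * 1000
= 3.19 * 11.1 / 313 * 1000
= 0.113128 * 1000
= 113.1278 mW/m^2

113.1278


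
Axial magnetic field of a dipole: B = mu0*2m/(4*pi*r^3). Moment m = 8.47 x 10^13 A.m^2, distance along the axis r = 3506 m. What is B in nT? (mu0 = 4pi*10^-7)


m = 8.47 x 10^13 = 84700000000000 A.m^2
2m = 169400000000000 A.m^2
r^3 = 3506^3 = 43095878216
B = (4pi*10^-7) * 169400000000000 / (4*pi * 43095878216) * 1e9
= 212874318.207244 / 541558777613.54 * 1e9
= 393077.0343 nT

393077.0343


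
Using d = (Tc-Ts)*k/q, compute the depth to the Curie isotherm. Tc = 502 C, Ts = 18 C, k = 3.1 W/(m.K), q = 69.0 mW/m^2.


T_Curie - T_surf = 502 - 18 = 484 C
Convert q to W/m^2: 69.0 mW/m^2 = 0.069 W/m^2
d = 484 * 3.1 / 0.069 = 21744.93 m

21744.93


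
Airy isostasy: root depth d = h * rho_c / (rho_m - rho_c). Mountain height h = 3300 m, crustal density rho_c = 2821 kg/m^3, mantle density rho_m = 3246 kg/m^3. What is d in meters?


rho_m - rho_c = 3246 - 2821 = 425
d = 3300 * 2821 / 425
= 9309300 / 425
= 21904.24 m

21904.24


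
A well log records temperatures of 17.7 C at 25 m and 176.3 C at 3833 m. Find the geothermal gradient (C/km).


dT = 176.3 - 17.7 = 158.6 C
dz = 3833 - 25 = 3808 m
gradient = dT/dz * 1000 = 158.6/3808 * 1000 = 41.6492 C/km

41.6492


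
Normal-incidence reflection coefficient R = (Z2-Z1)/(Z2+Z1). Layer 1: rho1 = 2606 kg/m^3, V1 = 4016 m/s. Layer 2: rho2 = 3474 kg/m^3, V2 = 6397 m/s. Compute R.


Z1 = 2606 * 4016 = 10465696
Z2 = 3474 * 6397 = 22223178
R = (22223178 - 10465696) / (22223178 + 10465696) = 11757482 / 32688874 = 0.3597

0.3597


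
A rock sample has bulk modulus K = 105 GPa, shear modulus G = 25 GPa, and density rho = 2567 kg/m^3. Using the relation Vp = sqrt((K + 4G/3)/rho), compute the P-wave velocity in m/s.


First compute the effective modulus:
K + 4G/3 = 105e9 + 4*25e9/3 = 138333333333.33 Pa
Then divide by density:
138333333333.33 / 2567 = 53889105.311 Pa/(kg/m^3)
Take the square root:
Vp = sqrt(53889105.311) = 7340.92 m/s

7340.92


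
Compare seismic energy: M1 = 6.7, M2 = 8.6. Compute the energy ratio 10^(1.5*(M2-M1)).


M2 - M1 = 8.6 - 6.7 = 1.9
1.5 * 1.9 = 2.85
ratio = 10^2.85 = 707.95

707.95


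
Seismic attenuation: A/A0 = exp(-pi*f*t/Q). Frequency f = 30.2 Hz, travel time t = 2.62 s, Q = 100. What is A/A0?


pi*f*t/Q = pi*30.2*2.62/100 = 2.485754
A/A0 = exp(-2.485754) = 0.083263

0.083263


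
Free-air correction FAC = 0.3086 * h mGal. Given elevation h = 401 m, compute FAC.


FAC = 0.3086 * h
= 0.3086 * 401
= 123.7486 mGal

123.7486


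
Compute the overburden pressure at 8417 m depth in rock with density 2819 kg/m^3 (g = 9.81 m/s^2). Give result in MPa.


P = rho * g * z / 1e6
= 2819 * 9.81 * 8417 / 1e6
= 232767000.63 / 1e6
= 232.767 MPa

232.767


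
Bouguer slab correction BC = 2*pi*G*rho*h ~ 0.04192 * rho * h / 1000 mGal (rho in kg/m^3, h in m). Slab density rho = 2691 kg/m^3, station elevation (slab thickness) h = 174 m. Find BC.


BC = 0.04192 * rho * h / 1000
= 0.04192 * 2691 * 174 / 1000
= 19.6284 mGal

19.6284


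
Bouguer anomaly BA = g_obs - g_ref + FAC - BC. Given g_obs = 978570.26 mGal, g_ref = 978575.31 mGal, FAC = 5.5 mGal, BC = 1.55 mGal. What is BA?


BA = g_obs - g_ref + FAC - BC
= 978570.26 - 978575.31 + 5.5 - 1.55
= -1.1 mGal

-1.1


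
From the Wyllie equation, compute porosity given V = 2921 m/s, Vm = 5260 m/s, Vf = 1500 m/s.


1/V - 1/Vm = 1/2921 - 1/5260 = 0.00015223
1/Vf - 1/Vm = 1/1500 - 1/5260 = 0.00047655
phi = 0.00015223 / 0.00047655 = 0.3194

0.3194


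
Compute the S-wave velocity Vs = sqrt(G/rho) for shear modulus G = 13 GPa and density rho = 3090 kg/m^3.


Convert G to Pa: G = 13e9 Pa
Compute G/rho = 13e9 / 3090 = 4207119.7411
Vs = sqrt(4207119.7411) = 2051.13 m/s

2051.13


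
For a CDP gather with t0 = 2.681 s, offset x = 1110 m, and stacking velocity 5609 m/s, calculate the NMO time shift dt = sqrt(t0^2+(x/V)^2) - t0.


x/Vnmo = 1110/5609 = 0.197896
(x/Vnmo)^2 = 0.039163
t0^2 = 7.187761
sqrt(7.187761 + 0.039163) = 2.688294
dt = 2.688294 - 2.681 = 0.007294

0.007294


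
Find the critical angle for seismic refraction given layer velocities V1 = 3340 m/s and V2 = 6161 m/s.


V1/V2 = 3340/6161 = 0.54212
theta_c = arcsin(0.54212) = 32.8281 degrees

32.8281


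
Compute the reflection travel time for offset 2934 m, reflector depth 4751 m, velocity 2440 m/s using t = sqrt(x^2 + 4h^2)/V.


x^2 + 4h^2 = 2934^2 + 4*4751^2 = 8608356 + 90288004 = 98896360
sqrt(98896360) = 9944.6649
t = 9944.6649 / 2440 = 4.0757 s

4.0757


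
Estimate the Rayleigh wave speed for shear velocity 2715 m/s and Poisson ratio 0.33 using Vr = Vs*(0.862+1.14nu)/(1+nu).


Numerator factor = 0.862 + 1.14*0.33 = 1.2382
Denominator = 1 + 0.33 = 1.33
Vr = 2715 * 1.2382 / 1.33 = 2527.6 m/s

2527.6


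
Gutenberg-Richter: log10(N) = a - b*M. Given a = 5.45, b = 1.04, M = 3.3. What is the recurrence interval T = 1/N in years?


log10(N) = 5.45 - 1.04*3.3 = 2.018
N = 10^2.018 = 104.231743
T = 1/N = 1/104.231743 = 0.0096 years

0.0096


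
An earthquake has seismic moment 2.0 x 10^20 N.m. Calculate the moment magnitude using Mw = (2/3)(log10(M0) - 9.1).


log10(M0) = log10(2.0 x 10^20) = 20.301
Mw = 2/3 * (20.301 - 9.1)
= 2/3 * 11.201
= 7.47

7.47


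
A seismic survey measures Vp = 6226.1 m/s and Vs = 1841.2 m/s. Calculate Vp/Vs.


Vp/Vs = 6226.1 / 1841.2
= 3.3815

3.3815


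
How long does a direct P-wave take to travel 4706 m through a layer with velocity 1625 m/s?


t = x / V
= 4706 / 1625
= 2.896 s

2.896


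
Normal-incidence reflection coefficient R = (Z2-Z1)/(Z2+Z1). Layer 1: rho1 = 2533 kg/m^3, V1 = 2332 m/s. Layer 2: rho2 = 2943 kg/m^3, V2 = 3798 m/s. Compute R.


Z1 = 2533 * 2332 = 5906956
Z2 = 2943 * 3798 = 11177514
R = (11177514 - 5906956) / (11177514 + 5906956) = 5270558 / 17084470 = 0.3085

0.3085


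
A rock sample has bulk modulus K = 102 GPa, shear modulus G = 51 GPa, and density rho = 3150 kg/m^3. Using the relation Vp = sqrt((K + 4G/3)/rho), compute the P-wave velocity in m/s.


First compute the effective modulus:
K + 4G/3 = 102e9 + 4*51e9/3 = 170000000000.0 Pa
Then divide by density:
170000000000.0 / 3150 = 53968253.9683 Pa/(kg/m^3)
Take the square root:
Vp = sqrt(53968253.9683) = 7346.31 m/s

7346.31


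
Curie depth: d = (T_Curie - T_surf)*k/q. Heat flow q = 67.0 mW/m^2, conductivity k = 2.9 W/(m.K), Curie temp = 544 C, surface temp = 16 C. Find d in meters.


T_Curie - T_surf = 544 - 16 = 528 C
Convert q to W/m^2: 67.0 mW/m^2 = 0.067 W/m^2
d = 528 * 2.9 / 0.067 = 22853.73 m

22853.73


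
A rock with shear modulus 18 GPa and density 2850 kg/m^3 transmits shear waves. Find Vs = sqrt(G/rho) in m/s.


Convert G to Pa: G = 18e9 Pa
Compute G/rho = 18e9 / 2850 = 6315789.4737
Vs = sqrt(6315789.4737) = 2513.12 m/s

2513.12


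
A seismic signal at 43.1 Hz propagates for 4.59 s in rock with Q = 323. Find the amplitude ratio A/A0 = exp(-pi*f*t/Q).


pi*f*t/Q = pi*43.1*4.59/323 = 1.924143
A/A0 = exp(-1.924143) = 0.146001

0.146001


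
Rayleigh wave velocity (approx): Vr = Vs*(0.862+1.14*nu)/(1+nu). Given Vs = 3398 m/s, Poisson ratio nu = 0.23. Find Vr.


Numerator factor = 0.862 + 1.14*0.23 = 1.1242
Denominator = 1 + 0.23 = 1.23
Vr = 3398 * 1.1242 / 1.23 = 3105.72 m/s

3105.72


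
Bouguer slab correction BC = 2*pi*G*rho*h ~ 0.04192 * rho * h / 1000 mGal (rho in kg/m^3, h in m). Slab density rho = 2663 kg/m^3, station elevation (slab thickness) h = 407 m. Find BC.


BC = 0.04192 * rho * h / 1000
= 0.04192 * 2663 * 407 / 1000
= 45.4346 mGal

45.4346


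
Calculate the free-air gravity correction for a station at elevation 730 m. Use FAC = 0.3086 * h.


FAC = 0.3086 * h
= 0.3086 * 730
= 225.278 mGal

225.278


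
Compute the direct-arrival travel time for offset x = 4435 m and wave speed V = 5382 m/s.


t = x / V
= 4435 / 5382
= 0.824 s

0.824


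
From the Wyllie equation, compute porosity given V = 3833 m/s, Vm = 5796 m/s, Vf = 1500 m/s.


1/V - 1/Vm = 1/3833 - 1/5796 = 8.836e-05
1/Vf - 1/Vm = 1/1500 - 1/5796 = 0.00049413
phi = 8.836e-05 / 0.00049413 = 0.1788

0.1788


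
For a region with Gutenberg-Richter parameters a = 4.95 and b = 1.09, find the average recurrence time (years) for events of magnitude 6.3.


log10(N) = 4.95 - 1.09*6.3 = -1.917
N = 10^-1.917 = 0.012106
T = 1/N = 1/0.012106 = 82.6038 years

82.6038


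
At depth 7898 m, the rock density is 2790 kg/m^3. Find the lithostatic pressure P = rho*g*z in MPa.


P = rho * g * z / 1e6
= 2790 * 9.81 * 7898 / 1e6
= 216167470.2 / 1e6
= 216.1675 MPa

216.1675


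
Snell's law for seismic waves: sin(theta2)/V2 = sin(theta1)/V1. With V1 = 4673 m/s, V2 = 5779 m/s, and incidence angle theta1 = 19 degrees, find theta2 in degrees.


sin(theta1) = sin(19 deg) = 0.325568
sin(theta2) = V2/V1 * sin(theta1) = 5779/4673 * 0.325568 = 0.402623
theta2 = arcsin(0.402623) = 23.7423 degrees

23.7423


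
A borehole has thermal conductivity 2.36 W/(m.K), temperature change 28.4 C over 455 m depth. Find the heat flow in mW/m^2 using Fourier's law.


q = k * dT / dz * 1000
= 2.36 * 28.4 / 455 * 1000
= 0.147305 * 1000
= 147.3055 mW/m^2

147.3055


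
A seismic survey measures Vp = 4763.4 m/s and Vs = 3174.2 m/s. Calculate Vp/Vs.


Vp/Vs = 4763.4 / 3174.2
= 1.5007

1.5007


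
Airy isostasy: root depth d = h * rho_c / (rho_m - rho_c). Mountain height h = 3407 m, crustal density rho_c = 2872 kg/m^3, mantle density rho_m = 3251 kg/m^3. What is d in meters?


rho_m - rho_c = 3251 - 2872 = 379
d = 3407 * 2872 / 379
= 9784904 / 379
= 25817.69 m

25817.69


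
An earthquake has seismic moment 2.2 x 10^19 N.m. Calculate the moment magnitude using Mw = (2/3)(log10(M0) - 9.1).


log10(M0) = log10(2.2 x 10^19) = 19.3424
Mw = 2/3 * (19.3424 - 9.1)
= 2/3 * 10.2424
= 6.83

6.83


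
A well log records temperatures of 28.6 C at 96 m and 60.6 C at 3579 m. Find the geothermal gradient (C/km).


dT = 60.6 - 28.6 = 32.0 C
dz = 3579 - 96 = 3483 m
gradient = dT/dz * 1000 = 32.0/3483 * 1000 = 9.1875 C/km

9.1875


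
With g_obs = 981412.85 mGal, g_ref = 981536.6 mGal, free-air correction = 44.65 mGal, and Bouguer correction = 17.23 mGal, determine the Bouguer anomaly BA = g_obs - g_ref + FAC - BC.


BA = g_obs - g_ref + FAC - BC
= 981412.85 - 981536.6 + 44.65 - 17.23
= -96.33 mGal

-96.33


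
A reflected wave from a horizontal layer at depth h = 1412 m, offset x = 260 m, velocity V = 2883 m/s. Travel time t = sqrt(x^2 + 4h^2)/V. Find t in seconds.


x^2 + 4h^2 = 260^2 + 4*1412^2 = 67600 + 7974976 = 8042576
sqrt(8042576) = 2835.9436
t = 2835.9436 / 2883 = 0.9837 s

0.9837


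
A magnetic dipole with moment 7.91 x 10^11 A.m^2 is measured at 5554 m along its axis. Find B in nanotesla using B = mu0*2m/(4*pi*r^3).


m = 7.91 x 10^11 = 791000000000 A.m^2
2m = 1582000000000 A.m^2
r^3 = 5554^3 = 171323771464
B = (4pi*10^-7) * 1582000000000 / (4*pi * 171323771464) * 1e9
= 1987999.831192 / 2152918007266.4 * 1e9
= 923.3978 nT

923.3978


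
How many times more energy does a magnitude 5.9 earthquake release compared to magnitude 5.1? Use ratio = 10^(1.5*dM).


M2 - M1 = 5.9 - 5.1 = 0.8
1.5 * 0.8 = 1.2
ratio = 10^1.2 = 15.85

15.85


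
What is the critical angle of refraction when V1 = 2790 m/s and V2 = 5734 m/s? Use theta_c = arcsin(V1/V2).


V1/V2 = 2790/5734 = 0.486571
theta_c = arcsin(0.486571) = 29.1155 degrees

29.1155


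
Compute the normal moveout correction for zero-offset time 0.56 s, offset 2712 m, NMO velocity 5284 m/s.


x/Vnmo = 2712/5284 = 0.513248
(x/Vnmo)^2 = 0.263423
t0^2 = 0.3136
sqrt(0.3136 + 0.263423) = 0.75962
dt = 0.75962 - 0.56 = 0.19962

0.19962


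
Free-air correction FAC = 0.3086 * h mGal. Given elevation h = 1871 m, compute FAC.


FAC = 0.3086 * h
= 0.3086 * 1871
= 577.3906 mGal

577.3906


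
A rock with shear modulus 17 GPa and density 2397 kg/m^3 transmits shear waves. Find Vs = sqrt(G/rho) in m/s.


Convert G to Pa: G = 17e9 Pa
Compute G/rho = 17e9 / 2397 = 7092198.5816
Vs = sqrt(7092198.5816) = 2663.12 m/s

2663.12


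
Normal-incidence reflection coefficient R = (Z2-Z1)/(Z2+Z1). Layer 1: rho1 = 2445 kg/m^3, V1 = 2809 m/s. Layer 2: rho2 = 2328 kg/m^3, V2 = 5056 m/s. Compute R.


Z1 = 2445 * 2809 = 6868005
Z2 = 2328 * 5056 = 11770368
R = (11770368 - 6868005) / (11770368 + 6868005) = 4902363 / 18638373 = 0.263

0.263


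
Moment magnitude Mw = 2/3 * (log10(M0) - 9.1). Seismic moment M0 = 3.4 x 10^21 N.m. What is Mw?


log10(M0) = log10(3.4 x 10^21) = 21.5315
Mw = 2/3 * (21.5315 - 9.1)
= 2/3 * 12.4315
= 8.29

8.29


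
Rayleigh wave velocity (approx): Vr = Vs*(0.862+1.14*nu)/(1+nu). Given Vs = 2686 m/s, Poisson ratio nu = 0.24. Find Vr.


Numerator factor = 0.862 + 1.14*0.24 = 1.1356
Denominator = 1 + 0.24 = 1.24
Vr = 2686 * 1.1356 / 1.24 = 2459.86 m/s

2459.86


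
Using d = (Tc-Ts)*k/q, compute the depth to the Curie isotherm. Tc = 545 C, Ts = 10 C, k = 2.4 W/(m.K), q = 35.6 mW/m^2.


T_Curie - T_surf = 545 - 10 = 535 C
Convert q to W/m^2: 35.6 mW/m^2 = 0.0356 W/m^2
d = 535 * 2.4 / 0.0356 = 36067.42 m

36067.42


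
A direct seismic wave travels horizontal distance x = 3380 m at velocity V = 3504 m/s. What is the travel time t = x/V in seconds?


t = x / V
= 3380 / 3504
= 0.9646 s

0.9646


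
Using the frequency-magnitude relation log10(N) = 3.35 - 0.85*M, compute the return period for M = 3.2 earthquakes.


log10(N) = 3.35 - 0.85*3.2 = 0.63
N = 10^0.63 = 4.265795
T = 1/N = 1/4.265795 = 0.2344 years

0.2344


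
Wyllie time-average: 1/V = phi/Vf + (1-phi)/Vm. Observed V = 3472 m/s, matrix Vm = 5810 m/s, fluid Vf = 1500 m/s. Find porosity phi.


1/V - 1/Vm = 1/3472 - 1/5810 = 0.0001159
1/Vf - 1/Vm = 1/1500 - 1/5810 = 0.00049455
phi = 0.0001159 / 0.00049455 = 0.2344

0.2344


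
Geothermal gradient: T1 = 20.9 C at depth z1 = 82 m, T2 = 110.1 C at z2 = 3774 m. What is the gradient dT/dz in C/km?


dT = 110.1 - 20.9 = 89.2 C
dz = 3774 - 82 = 3692 m
gradient = dT/dz * 1000 = 89.2/3692 * 1000 = 24.1603 C/km

24.1603


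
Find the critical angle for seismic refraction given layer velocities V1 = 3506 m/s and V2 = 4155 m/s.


V1/V2 = 3506/4155 = 0.843803
theta_c = arcsin(0.843803) = 57.5439 degrees

57.5439


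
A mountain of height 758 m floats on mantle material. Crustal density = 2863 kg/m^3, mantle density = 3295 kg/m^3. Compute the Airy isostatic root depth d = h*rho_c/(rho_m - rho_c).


rho_m - rho_c = 3295 - 2863 = 432
d = 758 * 2863 / 432
= 2170154 / 432
= 5023.5 m

5023.5


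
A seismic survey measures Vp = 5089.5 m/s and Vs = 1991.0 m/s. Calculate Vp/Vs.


Vp/Vs = 5089.5 / 1991.0
= 2.5563

2.5563


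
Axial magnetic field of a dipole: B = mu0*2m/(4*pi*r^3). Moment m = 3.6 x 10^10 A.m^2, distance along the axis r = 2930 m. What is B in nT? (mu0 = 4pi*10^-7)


m = 3.6 x 10^10 = 36000000000 A.m^2
2m = 72000000000 A.m^2
r^3 = 2930^3 = 25153757000
B = (4pi*10^-7) * 72000000000 / (4*pi * 25153757000) * 1e9
= 90477.868423 / 316091432805.53 * 1e9
= 286.2395 nT

286.2395


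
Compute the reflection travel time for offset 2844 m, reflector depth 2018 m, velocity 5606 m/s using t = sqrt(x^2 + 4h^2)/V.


x^2 + 4h^2 = 2844^2 + 4*2018^2 = 8088336 + 16289296 = 24377632
sqrt(24377632) = 4937.371
t = 4937.371 / 5606 = 0.8807 s

0.8807


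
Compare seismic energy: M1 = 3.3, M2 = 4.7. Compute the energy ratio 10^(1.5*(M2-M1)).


M2 - M1 = 4.7 - 3.3 = 1.4
1.5 * 1.4 = 2.1
ratio = 10^2.1 = 125.89

125.89


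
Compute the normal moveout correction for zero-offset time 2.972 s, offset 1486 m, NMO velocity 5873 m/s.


x/Vnmo = 1486/5873 = 0.253022
(x/Vnmo)^2 = 0.06402
t0^2 = 8.832784
sqrt(8.832784 + 0.06402) = 2.982751
dt = 2.982751 - 2.972 = 0.010751

0.010751


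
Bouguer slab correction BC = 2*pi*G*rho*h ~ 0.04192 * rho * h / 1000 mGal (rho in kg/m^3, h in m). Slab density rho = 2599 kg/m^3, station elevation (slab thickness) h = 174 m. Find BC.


BC = 0.04192 * rho * h / 1000
= 0.04192 * 2599 * 174 / 1000
= 18.9573 mGal

18.9573


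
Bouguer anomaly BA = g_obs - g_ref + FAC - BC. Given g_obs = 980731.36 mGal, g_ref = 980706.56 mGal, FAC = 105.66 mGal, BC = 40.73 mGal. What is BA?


BA = g_obs - g_ref + FAC - BC
= 980731.36 - 980706.56 + 105.66 - 40.73
= 89.73 mGal

89.73


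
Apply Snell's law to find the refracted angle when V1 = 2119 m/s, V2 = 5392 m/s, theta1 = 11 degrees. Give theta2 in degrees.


sin(theta1) = sin(11 deg) = 0.190809
sin(theta2) = V2/V1 * sin(theta1) = 5392/2119 * 0.190809 = 0.485532
theta2 = arcsin(0.485532) = 29.0473 degrees

29.0473


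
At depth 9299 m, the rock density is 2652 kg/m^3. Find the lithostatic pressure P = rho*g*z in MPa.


P = rho * g * z / 1e6
= 2652 * 9.81 * 9299 / 1e6
= 241923899.88 / 1e6
= 241.9239 MPa

241.9239


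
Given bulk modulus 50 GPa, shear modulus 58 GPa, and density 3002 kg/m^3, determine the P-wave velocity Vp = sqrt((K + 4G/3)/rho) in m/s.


First compute the effective modulus:
K + 4G/3 = 50e9 + 4*58e9/3 = 127333333333.33 Pa
Then divide by density:
127333333333.33 / 3002 = 42416166.9998 Pa/(kg/m^3)
Take the square root:
Vp = sqrt(42416166.9998) = 6512.77 m/s

6512.77


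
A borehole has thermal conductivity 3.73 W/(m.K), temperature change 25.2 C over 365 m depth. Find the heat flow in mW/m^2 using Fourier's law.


q = k * dT / dz * 1000
= 3.73 * 25.2 / 365 * 1000
= 0.257523 * 1000
= 257.5233 mW/m^2

257.5233


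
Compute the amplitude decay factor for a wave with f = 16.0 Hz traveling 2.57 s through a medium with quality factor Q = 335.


pi*f*t/Q = pi*16.0*2.57/335 = 0.385619
A/A0 = exp(-0.385619) = 0.68003

0.68003


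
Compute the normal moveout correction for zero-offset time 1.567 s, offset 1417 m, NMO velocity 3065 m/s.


x/Vnmo = 1417/3065 = 0.462316
(x/Vnmo)^2 = 0.213737
t0^2 = 2.455489
sqrt(2.455489 + 0.213737) = 1.633776
dt = 1.633776 - 1.567 = 0.066776

0.066776


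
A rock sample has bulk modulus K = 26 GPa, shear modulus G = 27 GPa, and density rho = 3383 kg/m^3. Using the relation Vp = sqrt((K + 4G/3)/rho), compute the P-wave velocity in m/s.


First compute the effective modulus:
K + 4G/3 = 26e9 + 4*27e9/3 = 62000000000.0 Pa
Then divide by density:
62000000000.0 / 3383 = 18326928.7615 Pa/(kg/m^3)
Take the square root:
Vp = sqrt(18326928.7615) = 4281.0 m/s

4281.0


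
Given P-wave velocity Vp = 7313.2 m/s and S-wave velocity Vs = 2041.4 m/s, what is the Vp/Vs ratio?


Vp/Vs = 7313.2 / 2041.4
= 3.5824

3.5824


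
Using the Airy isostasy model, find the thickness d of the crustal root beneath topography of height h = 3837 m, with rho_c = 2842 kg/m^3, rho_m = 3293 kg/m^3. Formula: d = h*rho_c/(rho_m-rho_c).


rho_m - rho_c = 3293 - 2842 = 451
d = 3837 * 2842 / 451
= 10904754 / 451
= 24179.06 m

24179.06


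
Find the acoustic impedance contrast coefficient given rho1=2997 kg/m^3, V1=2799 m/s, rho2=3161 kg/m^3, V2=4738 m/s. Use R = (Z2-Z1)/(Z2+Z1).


Z1 = 2997 * 2799 = 8388603
Z2 = 3161 * 4738 = 14976818
R = (14976818 - 8388603) / (14976818 + 8388603) = 6588215 / 23365421 = 0.282

0.282


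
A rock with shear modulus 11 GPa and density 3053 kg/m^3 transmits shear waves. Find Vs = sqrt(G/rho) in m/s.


Convert G to Pa: G = 11e9 Pa
Compute G/rho = 11e9 / 3053 = 3603013.4294
Vs = sqrt(3603013.4294) = 1898.16 m/s

1898.16


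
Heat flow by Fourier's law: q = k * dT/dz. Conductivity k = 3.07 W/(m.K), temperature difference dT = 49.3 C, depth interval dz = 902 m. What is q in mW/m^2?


q = k * dT / dz * 1000
= 3.07 * 49.3 / 902 * 1000
= 0.167795 * 1000
= 167.7949 mW/m^2

167.7949


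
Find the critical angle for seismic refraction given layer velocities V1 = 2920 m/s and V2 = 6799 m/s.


V1/V2 = 2920/6799 = 0.429475
theta_c = arcsin(0.429475) = 25.4342 degrees

25.4342


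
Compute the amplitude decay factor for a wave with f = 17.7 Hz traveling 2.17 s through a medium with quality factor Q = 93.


pi*f*t/Q = pi*17.7*2.17/93 = 1.297478
A/A0 = exp(-1.297478) = 0.27322

0.27322


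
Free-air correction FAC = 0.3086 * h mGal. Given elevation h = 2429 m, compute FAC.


FAC = 0.3086 * h
= 0.3086 * 2429
= 749.5894 mGal

749.5894


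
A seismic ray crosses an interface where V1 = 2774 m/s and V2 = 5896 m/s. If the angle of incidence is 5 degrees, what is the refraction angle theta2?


sin(theta1) = sin(5 deg) = 0.087156
sin(theta2) = V2/V1 * sin(theta1) = 5896/2774 * 0.087156 = 0.185245
theta2 = arcsin(0.185245) = 10.6754 degrees

10.6754


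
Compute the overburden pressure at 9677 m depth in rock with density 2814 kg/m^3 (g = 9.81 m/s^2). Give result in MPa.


P = rho * g * z / 1e6
= 2814 * 9.81 * 9677 / 1e6
= 267136875.18 / 1e6
= 267.1369 MPa

267.1369


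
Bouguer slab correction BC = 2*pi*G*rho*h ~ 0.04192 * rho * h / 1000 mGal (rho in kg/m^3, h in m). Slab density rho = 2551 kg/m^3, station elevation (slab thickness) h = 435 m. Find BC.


BC = 0.04192 * rho * h / 1000
= 0.04192 * 2551 * 435 / 1000
= 46.518 mGal

46.518


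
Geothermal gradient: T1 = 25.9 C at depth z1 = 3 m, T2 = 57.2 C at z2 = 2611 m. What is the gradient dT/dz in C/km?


dT = 57.2 - 25.9 = 31.3 C
dz = 2611 - 3 = 2608 m
gradient = dT/dz * 1000 = 31.3/2608 * 1000 = 12.0015 C/km

12.0015


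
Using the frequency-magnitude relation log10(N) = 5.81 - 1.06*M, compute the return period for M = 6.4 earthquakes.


log10(N) = 5.81 - 1.06*6.4 = -0.974
N = 10^-0.974 = 0.10617
T = 1/N = 1/0.10617 = 9.4189 years

9.4189


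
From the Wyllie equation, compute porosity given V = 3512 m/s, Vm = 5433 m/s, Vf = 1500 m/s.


1/V - 1/Vm = 1/3512 - 1/5433 = 0.00010068
1/Vf - 1/Vm = 1/1500 - 1/5433 = 0.00048261
phi = 0.00010068 / 0.00048261 = 0.2086

0.2086


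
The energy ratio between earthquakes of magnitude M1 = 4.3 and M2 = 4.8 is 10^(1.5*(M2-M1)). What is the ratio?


M2 - M1 = 4.8 - 4.3 = 0.5
1.5 * 0.5 = 0.75
ratio = 10^0.75 = 5.62

5.62


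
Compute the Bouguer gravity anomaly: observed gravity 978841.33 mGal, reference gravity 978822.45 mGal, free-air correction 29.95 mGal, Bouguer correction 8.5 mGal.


BA = g_obs - g_ref + FAC - BC
= 978841.33 - 978822.45 + 29.95 - 8.5
= 40.33 mGal

40.33


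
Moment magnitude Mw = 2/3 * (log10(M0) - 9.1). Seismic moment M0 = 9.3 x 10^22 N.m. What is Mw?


log10(M0) = log10(9.3 x 10^22) = 22.9685
Mw = 2/3 * (22.9685 - 9.1)
= 2/3 * 13.8685
= 9.25

9.25


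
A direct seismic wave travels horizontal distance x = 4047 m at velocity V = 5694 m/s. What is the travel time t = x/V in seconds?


t = x / V
= 4047 / 5694
= 0.7107 s

0.7107


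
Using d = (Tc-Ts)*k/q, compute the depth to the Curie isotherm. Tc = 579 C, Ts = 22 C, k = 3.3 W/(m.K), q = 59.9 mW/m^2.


T_Curie - T_surf = 579 - 22 = 557 C
Convert q to W/m^2: 59.9 mW/m^2 = 0.0599 W/m^2
d = 557 * 3.3 / 0.0599 = 30686.14 m

30686.14


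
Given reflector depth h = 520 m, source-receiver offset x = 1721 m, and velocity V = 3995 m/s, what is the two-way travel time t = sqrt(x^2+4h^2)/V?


x^2 + 4h^2 = 1721^2 + 4*520^2 = 2961841 + 1081600 = 4043441
sqrt(4043441) = 2010.8309
t = 2010.8309 / 3995 = 0.5033 s

0.5033


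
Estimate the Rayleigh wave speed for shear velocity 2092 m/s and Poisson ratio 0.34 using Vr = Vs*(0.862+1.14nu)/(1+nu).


Numerator factor = 0.862 + 1.14*0.34 = 1.2496
Denominator = 1 + 0.34 = 1.34
Vr = 2092 * 1.2496 / 1.34 = 1950.87 m/s

1950.87


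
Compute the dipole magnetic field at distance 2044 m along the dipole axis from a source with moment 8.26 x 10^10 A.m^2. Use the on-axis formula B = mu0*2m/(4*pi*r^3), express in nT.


m = 8.26 x 10^10 = 82600000000 A.m^2
2m = 165200000000 A.m^2
r^3 = 2044^3 = 8539701184
B = (4pi*10^-7) * 165200000000 / (4*pi * 8539701184) * 1e9
= 207596.442549 / 107313050014.03 * 1e9
= 1934.4939 nT

1934.4939


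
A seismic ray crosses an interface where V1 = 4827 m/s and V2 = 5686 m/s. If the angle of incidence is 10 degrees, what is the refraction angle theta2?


sin(theta1) = sin(10 deg) = 0.173648
sin(theta2) = V2/V1 * sin(theta1) = 5686/4827 * 0.173648 = 0.20455
theta2 = arcsin(0.20455) = 11.8032 degrees

11.8032


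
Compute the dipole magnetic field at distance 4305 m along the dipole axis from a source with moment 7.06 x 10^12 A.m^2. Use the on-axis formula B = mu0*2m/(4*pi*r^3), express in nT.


m = 7.06 x 10^12 = 7060000000000 A.m^2
2m = 14120000000000 A.m^2
r^3 = 4305^3 = 79784672625
B = (4pi*10^-7) * 14120000000000 / (4*pi * 79784672625) * 1e9
= 17743715.307475 / 1002603765551.07 * 1e9
= 17697.6348 nT

17697.6348


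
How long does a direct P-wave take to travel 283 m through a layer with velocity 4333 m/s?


t = x / V
= 283 / 4333
= 0.0653 s

0.0653


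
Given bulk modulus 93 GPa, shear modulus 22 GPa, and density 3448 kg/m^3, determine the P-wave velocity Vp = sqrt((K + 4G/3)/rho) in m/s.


First compute the effective modulus:
K + 4G/3 = 93e9 + 4*22e9/3 = 122333333333.33 Pa
Then divide by density:
122333333333.33 / 3448 = 35479505.0271 Pa/(kg/m^3)
Take the square root:
Vp = sqrt(35479505.0271) = 5956.47 m/s

5956.47


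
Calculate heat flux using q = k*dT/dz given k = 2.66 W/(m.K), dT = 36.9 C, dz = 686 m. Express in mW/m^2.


q = k * dT / dz * 1000
= 2.66 * 36.9 / 686 * 1000
= 0.143082 * 1000
= 143.0816 mW/m^2

143.0816
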